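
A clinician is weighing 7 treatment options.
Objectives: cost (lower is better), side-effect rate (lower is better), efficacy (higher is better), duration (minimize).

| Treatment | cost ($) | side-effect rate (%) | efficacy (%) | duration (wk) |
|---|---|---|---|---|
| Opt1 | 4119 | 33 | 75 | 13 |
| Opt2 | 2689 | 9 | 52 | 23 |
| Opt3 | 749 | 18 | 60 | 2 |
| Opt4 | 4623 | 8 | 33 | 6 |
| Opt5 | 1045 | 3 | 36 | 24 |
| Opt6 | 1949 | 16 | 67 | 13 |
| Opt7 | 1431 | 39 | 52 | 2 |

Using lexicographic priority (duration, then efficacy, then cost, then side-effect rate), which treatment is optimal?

First minimize duration: best is 2, kept {Opt3, Opt7}.
Then maximize efficacy: best is 60, kept {Opt3}.

Opt3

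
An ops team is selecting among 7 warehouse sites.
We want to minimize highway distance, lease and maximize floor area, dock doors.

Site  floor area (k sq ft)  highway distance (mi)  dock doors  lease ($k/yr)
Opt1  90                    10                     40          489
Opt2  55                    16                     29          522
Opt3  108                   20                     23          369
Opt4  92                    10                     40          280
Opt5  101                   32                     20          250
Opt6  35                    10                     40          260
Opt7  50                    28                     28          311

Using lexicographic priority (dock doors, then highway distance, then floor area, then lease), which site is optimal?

Opt4

First maximize dock doors: best is 40, kept {Opt1, Opt4, Opt6}.
Then minimize highway distance: best is 10, kept {Opt1, Opt4, Opt6}.
Then maximize floor area: best is 92, kept {Opt4}.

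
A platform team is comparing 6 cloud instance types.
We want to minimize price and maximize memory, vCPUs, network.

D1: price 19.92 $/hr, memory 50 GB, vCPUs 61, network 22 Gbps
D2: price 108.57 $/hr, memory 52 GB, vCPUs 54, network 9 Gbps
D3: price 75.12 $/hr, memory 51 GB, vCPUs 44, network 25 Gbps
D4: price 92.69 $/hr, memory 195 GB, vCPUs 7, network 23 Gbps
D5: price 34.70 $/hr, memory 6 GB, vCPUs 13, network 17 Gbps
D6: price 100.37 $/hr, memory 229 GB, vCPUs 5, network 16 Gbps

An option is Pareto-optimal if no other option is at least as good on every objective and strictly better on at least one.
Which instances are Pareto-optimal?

D1: not dominated (best price).
D2: not dominated.
D3: not dominated (best network).
D4: not dominated.
D5: dominated by D1 (price 19.92≤34.70, memory 50≥6, vCPUs 61≥13, network 22≥17).
D6: not dominated (best memory).

D1, D2, D3, D4, D6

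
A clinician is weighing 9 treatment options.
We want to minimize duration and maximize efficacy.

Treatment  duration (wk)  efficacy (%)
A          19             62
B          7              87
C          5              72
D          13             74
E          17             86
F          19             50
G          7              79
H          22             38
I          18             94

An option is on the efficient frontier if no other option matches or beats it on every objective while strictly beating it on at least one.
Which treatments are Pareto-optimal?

B, C, I

A: dominated by B (duration 7≤19, efficacy 87≥62).
B: not dominated.
C: not dominated (best duration).
D: dominated by B (duration 7≤13, efficacy 87≥74).
E: dominated by B (duration 7≤17, efficacy 87≥86).
F: dominated by A (duration 19≤19, efficacy 62≥50).
G: dominated by B (duration 7≤7, efficacy 87≥79).
H: dominated by A (duration 19≤22, efficacy 62≥38).
I: not dominated (best efficacy).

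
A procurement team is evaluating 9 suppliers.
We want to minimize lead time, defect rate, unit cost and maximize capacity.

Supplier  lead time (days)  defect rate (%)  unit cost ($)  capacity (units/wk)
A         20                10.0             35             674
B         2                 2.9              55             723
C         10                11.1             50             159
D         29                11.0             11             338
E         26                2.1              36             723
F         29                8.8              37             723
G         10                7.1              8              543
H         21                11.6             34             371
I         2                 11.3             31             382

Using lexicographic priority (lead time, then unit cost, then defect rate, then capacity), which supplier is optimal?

First minimize lead time: best is 2, kept {B, I}.
Then minimize unit cost: best is 31, kept {I}.

I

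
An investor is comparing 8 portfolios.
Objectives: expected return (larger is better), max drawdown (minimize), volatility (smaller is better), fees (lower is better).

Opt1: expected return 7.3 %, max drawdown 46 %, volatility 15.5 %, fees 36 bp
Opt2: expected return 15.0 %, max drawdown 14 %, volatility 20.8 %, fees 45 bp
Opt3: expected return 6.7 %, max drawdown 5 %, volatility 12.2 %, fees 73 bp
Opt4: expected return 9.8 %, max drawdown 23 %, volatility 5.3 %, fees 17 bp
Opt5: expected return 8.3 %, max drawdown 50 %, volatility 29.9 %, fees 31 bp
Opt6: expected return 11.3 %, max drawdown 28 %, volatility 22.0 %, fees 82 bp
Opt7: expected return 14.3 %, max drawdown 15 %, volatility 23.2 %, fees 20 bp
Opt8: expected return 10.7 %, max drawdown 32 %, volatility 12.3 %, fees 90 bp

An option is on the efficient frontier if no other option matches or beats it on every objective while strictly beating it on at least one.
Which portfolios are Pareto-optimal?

Opt1: dominated by Opt4 (expected return 9.8≥7.3, max drawdown 23≤46, volatility 5.3≤15.5, fees 17≤36).
Opt2: not dominated (best expected return).
Opt3: not dominated (best max drawdown).
Opt4: not dominated (best volatility).
Opt5: dominated by Opt4 (expected return 9.8≥8.3, max drawdown 23≤50, volatility 5.3≤29.9, fees 17≤31).
Opt6: dominated by Opt2 (expected return 15.0≥11.3, max drawdown 14≤28, volatility 20.8≤22.0, fees 45≤82).
Opt7: not dominated.
Opt8: not dominated.

Opt2, Opt3, Opt4, Opt7, Opt8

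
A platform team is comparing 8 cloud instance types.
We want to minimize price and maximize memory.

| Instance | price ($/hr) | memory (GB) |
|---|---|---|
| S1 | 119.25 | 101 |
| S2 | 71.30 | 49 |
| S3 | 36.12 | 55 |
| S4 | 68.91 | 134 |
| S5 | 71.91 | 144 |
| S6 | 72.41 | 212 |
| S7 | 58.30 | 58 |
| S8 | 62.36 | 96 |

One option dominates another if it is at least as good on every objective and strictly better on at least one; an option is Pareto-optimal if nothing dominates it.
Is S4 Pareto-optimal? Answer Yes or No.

S1: worse on price (119.25 vs 68.91).
S2: worse on price (71.30 vs 68.91).
S3: worse on memory (55 vs 134).
S5: worse on price (71.91 vs 68.91).
S6: worse on price (72.41 vs 68.91).
S7: worse on memory (58 vs 134).
S8: worse on memory (96 vs 134).
No option is at least as good as S4 on every objective and strictly better on one.

Yes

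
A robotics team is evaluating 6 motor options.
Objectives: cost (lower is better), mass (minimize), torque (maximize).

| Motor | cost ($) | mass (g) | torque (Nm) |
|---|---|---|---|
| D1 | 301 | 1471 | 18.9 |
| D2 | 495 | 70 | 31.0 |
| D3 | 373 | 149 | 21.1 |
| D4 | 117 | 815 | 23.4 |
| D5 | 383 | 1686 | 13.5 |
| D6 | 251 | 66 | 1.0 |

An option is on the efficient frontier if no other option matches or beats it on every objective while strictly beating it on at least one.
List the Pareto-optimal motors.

D1: dominated by D4 (cost 117≤301, mass 815≤1471, torque 23.4≥18.9).
D2: not dominated (best torque).
D3: not dominated.
D4: not dominated (best cost).
D5: dominated by D1 (cost 301≤383, mass 1471≤1686, torque 18.9≥13.5).
D6: not dominated (best mass).

D2, D3, D4, D6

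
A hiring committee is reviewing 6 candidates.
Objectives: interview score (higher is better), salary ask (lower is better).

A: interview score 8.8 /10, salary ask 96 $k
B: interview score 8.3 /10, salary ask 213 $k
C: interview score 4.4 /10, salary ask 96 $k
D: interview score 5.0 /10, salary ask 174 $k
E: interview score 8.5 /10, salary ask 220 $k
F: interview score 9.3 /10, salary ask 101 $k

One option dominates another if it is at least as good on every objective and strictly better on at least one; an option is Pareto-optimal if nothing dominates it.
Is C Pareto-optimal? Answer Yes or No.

No

A vs C: interview score 8.8≥4.4, salary ask 96≤96 — A is at least as good on every objective and strictly better on at least one, so A dominates C.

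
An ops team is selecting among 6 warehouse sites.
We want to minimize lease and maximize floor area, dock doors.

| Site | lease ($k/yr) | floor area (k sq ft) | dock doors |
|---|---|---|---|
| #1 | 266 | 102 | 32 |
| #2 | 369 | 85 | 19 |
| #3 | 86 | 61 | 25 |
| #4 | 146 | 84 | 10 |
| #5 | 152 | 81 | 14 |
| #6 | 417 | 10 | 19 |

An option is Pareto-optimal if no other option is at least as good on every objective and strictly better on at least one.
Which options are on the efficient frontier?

#1: not dominated (best floor area).
#2: dominated by #1 (lease 266≤369, floor area 102≥85, dock doors 32≥19).
#3: not dominated (best lease).
#4: not dominated.
#5: not dominated.
#6: dominated by #1 (lease 266≤417, floor area 102≥10, dock doors 32≥19).

#1, #3, #4, #5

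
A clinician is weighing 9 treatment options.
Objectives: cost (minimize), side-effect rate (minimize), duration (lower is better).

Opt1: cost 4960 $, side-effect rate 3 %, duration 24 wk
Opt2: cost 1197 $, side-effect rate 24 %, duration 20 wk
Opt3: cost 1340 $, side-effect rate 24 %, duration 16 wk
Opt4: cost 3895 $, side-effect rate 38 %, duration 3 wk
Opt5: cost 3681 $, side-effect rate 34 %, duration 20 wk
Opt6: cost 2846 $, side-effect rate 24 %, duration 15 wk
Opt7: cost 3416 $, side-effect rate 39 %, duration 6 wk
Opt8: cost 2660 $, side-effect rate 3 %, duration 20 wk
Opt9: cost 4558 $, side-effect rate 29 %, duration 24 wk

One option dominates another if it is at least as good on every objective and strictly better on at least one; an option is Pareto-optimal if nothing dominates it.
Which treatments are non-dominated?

Opt1: dominated by Opt8 (cost 2660≤4960, side-effect rate 3≤3, duration 20≤24).
Opt2: not dominated (best cost).
Opt3: not dominated.
Opt4: not dominated (best duration).
Opt5: dominated by Opt2 (cost 1197≤3681, side-effect rate 24≤34, duration 20≤20).
Opt6: not dominated.
Opt7: not dominated.
Opt8: not dominated.
Opt9: dominated by Opt2 (cost 1197≤4558, side-effect rate 24≤29, duration 20≤24).

Opt2, Opt3, Opt4, Opt6, Opt7, Opt8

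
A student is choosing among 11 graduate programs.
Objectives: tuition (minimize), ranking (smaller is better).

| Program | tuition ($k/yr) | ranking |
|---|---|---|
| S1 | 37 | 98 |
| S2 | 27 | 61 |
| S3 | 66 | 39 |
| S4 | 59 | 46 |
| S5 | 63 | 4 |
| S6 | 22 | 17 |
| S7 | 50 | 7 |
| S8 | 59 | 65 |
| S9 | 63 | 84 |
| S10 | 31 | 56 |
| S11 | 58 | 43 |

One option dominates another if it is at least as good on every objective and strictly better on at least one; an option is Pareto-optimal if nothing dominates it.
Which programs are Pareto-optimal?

S1: dominated by S2 (tuition 27≤37, ranking 61≤98).
S2: dominated by S6 (tuition 22≤27, ranking 17≤61).
S3: dominated by S5 (tuition 63≤66, ranking 4≤39).
S4: dominated by S6 (tuition 22≤59, ranking 17≤46).
S5: not dominated (best ranking).
S6: not dominated (best tuition).
S7: not dominated.
S8: dominated by S2 (tuition 27≤59, ranking 61≤65).
S9: dominated by S2 (tuition 27≤63, ranking 61≤84).
S10: dominated by S6 (tuition 22≤31, ranking 17≤56).
S11: dominated by S6 (tuition 22≤58, ranking 17≤43).

S5, S6, S7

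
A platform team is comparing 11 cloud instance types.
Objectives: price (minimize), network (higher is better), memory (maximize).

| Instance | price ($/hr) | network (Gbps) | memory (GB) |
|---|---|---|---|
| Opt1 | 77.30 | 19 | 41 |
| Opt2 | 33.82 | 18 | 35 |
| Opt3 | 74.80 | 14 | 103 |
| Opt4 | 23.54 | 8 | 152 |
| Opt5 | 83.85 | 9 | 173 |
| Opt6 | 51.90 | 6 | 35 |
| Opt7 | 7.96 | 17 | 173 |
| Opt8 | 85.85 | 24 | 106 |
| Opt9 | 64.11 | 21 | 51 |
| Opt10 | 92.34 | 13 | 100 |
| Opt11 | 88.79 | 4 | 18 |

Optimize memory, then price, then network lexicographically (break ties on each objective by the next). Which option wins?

Opt7

First maximize memory: best is 173, kept {Opt5, Opt7}.
Then minimize price: best is 7.96, kept {Opt7}.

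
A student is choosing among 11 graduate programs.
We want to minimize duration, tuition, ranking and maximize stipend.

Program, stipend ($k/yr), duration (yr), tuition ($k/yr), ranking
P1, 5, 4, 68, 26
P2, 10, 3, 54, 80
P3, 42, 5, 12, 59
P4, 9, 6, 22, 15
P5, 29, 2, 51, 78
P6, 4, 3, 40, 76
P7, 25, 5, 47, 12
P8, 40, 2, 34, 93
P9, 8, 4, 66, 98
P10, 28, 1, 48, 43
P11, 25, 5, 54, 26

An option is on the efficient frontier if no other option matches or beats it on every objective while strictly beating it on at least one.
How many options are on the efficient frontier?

P1: not dominated.
P2: dominated by P5 (stipend 29≥10, duration 2≤3, tuition 51≤54, ranking 78≤80).
P3: not dominated (best stipend).
P4: not dominated.
P5: not dominated.
P6: not dominated.
P7: not dominated (best ranking).
P8: not dominated.
P9: dominated by P2 (stipend 10≥8, duration 3≤4, tuition 54≤66, ranking 80≤98).
P10: not dominated (best duration).
P11: dominated by P7 (stipend 25≥25, duration 5≤5, tuition 47≤54, ranking 12≤26).
Pareto-optimal: P1, P3, P4, P5, P6, P7, P8, P10 → 8.

8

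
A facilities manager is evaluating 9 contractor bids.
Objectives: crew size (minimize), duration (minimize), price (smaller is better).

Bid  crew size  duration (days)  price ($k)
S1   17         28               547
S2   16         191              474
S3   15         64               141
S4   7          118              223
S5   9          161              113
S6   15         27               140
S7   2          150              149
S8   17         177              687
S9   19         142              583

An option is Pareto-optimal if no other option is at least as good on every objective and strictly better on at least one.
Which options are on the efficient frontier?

S1: dominated by S6 (crew size 15≤17, duration 27≤28, price 140≤547).
S2: dominated by S3 (crew size 15≤16, duration 64≤191, price 141≤474).
S3: dominated by S6 (crew size 15≤15, duration 27≤64, price 140≤141).
S4: not dominated.
S5: not dominated (best price).
S6: not dominated (best duration).
S7: not dominated (best crew size).
S8: dominated by S1 (crew size 17≤17, duration 28≤177, price 547≤687).
S9: dominated by S1 (crew size 17≤19, duration 28≤142, price 547≤583).

S4, S5, S6, S7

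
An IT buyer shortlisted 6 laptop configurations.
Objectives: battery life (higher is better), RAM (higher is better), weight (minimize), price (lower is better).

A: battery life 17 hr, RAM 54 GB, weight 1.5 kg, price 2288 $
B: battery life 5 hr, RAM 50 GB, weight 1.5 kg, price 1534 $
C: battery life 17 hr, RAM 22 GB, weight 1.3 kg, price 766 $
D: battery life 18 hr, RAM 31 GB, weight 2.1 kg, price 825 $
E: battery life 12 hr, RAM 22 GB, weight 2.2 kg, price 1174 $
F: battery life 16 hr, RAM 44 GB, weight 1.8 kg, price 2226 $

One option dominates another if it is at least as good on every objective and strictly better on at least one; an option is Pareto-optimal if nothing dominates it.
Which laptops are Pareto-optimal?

A, B, C, D, F

A: not dominated (best RAM).
B: not dominated.
C: not dominated (best weight).
D: not dominated (best battery life).
E: dominated by C (battery life 17≥12, RAM 22≥22, weight 1.3≤2.2, price 766≤1174).
F: not dominated.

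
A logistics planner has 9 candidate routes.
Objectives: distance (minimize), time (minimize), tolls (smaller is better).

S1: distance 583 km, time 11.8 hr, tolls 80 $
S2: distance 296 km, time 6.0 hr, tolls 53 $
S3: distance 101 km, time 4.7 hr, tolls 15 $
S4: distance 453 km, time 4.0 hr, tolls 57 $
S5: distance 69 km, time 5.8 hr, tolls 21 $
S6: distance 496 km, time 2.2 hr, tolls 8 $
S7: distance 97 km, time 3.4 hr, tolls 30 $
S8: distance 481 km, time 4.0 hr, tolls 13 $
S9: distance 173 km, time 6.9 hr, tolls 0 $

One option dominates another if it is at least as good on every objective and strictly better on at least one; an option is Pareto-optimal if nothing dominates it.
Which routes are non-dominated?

S1: dominated by S2 (distance 296≤583, time 6.0≤11.8, tolls 53≤80).
S2: dominated by S3 (distance 101≤296, time 4.7≤6.0, tolls 15≤53).
S3: not dominated.
S4: dominated by S7 (distance 97≤453, time 3.4≤4.0, tolls 30≤57).
S5: not dominated (best distance).
S6: not dominated (best time).
S7: not dominated.
S8: not dominated.
S9: not dominated (best tolls).

S3, S5, S6, S7, S8, S9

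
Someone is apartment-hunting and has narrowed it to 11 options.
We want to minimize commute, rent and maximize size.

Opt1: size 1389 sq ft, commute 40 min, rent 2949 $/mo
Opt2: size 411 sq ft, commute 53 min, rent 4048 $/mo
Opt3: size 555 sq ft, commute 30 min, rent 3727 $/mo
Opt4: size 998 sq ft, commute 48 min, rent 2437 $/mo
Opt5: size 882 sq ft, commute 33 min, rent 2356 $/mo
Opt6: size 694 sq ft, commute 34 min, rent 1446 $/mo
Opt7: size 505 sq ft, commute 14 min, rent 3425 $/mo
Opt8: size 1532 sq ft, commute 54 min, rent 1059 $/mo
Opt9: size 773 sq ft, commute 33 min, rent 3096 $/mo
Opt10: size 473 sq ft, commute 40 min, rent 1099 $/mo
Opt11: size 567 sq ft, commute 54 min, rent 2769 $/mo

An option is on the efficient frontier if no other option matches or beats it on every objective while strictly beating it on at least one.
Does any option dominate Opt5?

No

Opt1: worse on commute (40 vs 33).
Opt2: worse on size (411 vs 882).
Opt3: worse on size (555 vs 882).
Opt4: worse on commute (48 vs 33).
Opt6: worse on size (694 vs 882).
Opt7: worse on size (505 vs 882).
Opt8: worse on commute (54 vs 33).
Opt9: worse on size (773 vs 882).
Opt10: worse on size (473 vs 882).
Opt11: worse on size (567 vs 882).
No option is at least as good as Opt5 on every objective and strictly better on one.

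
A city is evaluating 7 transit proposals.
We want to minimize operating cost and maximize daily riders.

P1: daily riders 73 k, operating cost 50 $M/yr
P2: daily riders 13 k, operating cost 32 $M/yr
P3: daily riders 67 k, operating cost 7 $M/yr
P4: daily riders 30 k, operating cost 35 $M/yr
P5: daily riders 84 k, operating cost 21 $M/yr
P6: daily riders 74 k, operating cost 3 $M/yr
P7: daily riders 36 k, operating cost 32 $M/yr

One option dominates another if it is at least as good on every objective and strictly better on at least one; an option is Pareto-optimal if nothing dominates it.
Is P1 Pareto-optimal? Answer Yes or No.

P5 vs P1: daily riders 84≥73, operating cost 21≤50 — P5 is at least as good on every objective and strictly better on at least one, so P5 dominates P1.

No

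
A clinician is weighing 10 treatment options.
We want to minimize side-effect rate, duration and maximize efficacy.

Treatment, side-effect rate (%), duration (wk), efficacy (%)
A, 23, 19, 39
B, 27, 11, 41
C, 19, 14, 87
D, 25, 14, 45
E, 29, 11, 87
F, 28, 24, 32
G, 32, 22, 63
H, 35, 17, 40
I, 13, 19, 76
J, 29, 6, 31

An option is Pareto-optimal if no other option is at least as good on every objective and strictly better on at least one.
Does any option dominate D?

C vs D: side-effect rate 19≤25, duration 14≤14, efficacy 87≥45 — C is at least as good on every objective and strictly better on at least one, so C dominates D.

Yes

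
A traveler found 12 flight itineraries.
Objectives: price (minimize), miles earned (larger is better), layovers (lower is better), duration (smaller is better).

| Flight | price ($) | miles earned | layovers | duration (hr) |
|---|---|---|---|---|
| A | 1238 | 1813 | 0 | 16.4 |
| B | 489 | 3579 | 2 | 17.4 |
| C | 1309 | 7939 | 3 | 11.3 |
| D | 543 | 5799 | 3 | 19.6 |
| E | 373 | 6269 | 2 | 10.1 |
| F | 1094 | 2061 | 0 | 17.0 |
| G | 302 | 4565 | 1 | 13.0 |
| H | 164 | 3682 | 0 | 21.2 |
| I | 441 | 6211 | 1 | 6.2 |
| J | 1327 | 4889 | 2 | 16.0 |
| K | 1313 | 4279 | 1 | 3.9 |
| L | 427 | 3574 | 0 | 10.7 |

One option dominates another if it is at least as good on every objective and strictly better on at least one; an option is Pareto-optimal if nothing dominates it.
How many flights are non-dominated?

A: dominated by L (price 427≤1238, miles earned 3574≥1813, layovers 0≤0, duration 10.7≤16.4).
B: dominated by E (price 373≤489, miles earned 6269≥3579, layovers 2≤2, duration 10.1≤17.4).
C: not dominated (best miles earned).
D: dominated by E (price 373≤543, miles earned 6269≥5799, layovers 2≤3, duration 10.1≤19.6).
E: not dominated.
F: dominated by L (price 427≤1094, miles earned 3574≥2061, layovers 0≤0, duration 10.7≤17.0).
G: not dominated.
H: not dominated (best price).
I: not dominated.
J: dominated by E (price 373≤1327, miles earned 6269≥4889, layovers 2≤2, duration 10.1≤16.0).
K: not dominated (best duration).
L: not dominated.
Pareto-optimal: C, E, G, H, I, K, L → 7.

7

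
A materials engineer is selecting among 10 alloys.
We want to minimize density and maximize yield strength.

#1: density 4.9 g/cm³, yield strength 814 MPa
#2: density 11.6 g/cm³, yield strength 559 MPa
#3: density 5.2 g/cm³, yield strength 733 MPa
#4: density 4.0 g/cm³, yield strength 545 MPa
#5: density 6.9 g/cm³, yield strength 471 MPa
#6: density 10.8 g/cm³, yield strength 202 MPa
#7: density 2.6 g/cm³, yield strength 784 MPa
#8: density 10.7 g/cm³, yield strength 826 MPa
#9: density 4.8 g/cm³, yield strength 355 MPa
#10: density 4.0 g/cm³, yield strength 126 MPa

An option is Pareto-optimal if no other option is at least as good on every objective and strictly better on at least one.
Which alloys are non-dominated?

#1, #7, #8

#1: not dominated.
#2: dominated by #1 (density 4.9≤11.6, yield strength 814≥559).
#3: dominated by #1 (density 4.9≤5.2, yield strength 814≥733).
#4: dominated by #7 (density 2.6≤4.0, yield strength 784≥545).
#5: dominated by #1 (density 4.9≤6.9, yield strength 814≥471).
#6: dominated by #1 (density 4.9≤10.8, yield strength 814≥202).
#7: not dominated (best density).
#8: not dominated (best yield strength).
#9: dominated by #4 (density 4.0≤4.8, yield strength 545≥355).
#10: dominated by #4 (density 4.0≤4.0, yield strength 545≥126).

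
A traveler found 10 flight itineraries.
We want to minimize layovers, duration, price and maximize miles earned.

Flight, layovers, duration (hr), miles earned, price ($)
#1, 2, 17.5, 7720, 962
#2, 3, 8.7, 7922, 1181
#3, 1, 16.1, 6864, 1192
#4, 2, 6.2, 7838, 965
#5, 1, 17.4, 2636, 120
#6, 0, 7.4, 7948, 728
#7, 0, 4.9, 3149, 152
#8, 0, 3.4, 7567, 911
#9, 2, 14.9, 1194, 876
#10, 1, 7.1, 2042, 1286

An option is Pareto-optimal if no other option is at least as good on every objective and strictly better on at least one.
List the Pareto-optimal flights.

#1: dominated by #6 (layovers 0≤2, duration 7.4≤17.5, miles earned 7948≥7720, price 728≤962).
#2: dominated by #6 (layovers 0≤3, duration 7.4≤8.7, miles earned 7948≥7922, price 728≤1181).
#3: dominated by #6 (layovers 0≤1, duration 7.4≤16.1, miles earned 7948≥6864, price 728≤1192).
#4: not dominated.
#5: not dominated (best price).
#6: not dominated (best miles earned).
#7: not dominated.
#8: not dominated (best duration).
#9: dominated by #6 (layovers 0≤2, duration 7.4≤14.9, miles earned 7948≥1194, price 728≤876).
#10: dominated by #7 (layovers 0≤1, duration 4.9≤7.1, miles earned 3149≥2042, price 152≤1286).

#4, #5, #6, #7, #8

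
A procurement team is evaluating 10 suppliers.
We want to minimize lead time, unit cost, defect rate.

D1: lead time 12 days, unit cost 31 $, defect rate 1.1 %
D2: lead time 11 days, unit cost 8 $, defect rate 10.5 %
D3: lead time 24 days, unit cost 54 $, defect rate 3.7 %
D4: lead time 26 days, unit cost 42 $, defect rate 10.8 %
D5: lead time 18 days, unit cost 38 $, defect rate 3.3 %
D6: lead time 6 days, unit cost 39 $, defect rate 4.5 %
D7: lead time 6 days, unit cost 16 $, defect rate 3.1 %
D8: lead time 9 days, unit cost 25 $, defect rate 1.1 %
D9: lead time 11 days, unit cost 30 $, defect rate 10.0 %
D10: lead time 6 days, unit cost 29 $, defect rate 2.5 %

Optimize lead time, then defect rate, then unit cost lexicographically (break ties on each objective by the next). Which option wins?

D10

First minimize lead time: best is 6, kept {D6, D7, D10}.
Then minimize defect rate: best is 2.5, kept {D10}.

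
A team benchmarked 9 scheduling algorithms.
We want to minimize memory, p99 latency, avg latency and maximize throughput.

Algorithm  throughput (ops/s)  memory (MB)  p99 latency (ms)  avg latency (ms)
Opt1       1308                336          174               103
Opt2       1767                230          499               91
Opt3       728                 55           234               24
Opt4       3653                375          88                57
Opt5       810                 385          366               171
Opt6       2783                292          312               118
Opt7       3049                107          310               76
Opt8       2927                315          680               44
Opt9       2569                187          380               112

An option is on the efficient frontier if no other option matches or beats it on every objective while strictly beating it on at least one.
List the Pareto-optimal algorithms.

Opt1, Opt3, Opt4, Opt7, Opt8

Opt1: not dominated.
Opt2: dominated by Opt7 (throughput 3049≥1767, memory 107≤230, p99 latency 310≤499, avg latency 76≤91).
Opt3: not dominated (best memory).
Opt4: not dominated (best throughput).
Opt5: dominated by Opt1 (throughput 1308≥810, memory 336≤385, p99 latency 174≤366, avg latency 103≤171).
Opt6: dominated by Opt7 (throughput 3049≥2783, memory 107≤292, p99 latency 310≤312, avg latency 76≤118).
Opt7: not dominated.
Opt8: not dominated.
Opt9: dominated by Opt7 (throughput 3049≥2569, memory 107≤187, p99 latency 310≤380, avg latency 76≤112).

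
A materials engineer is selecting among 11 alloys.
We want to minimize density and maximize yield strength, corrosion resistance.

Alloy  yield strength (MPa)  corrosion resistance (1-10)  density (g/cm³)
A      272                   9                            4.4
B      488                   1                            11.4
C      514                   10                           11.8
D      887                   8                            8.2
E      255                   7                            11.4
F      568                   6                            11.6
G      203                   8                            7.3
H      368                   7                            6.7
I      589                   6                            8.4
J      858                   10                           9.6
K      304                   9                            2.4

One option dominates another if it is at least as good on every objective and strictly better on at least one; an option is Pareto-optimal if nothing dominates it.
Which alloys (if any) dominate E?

A, D, H, J, K

A: yield strength 272≥255, corrosion resistance 9≥7, density 4.4≤11.4 — dominates E.
D: yield strength 887≥255, corrosion resistance 8≥7, density 8.2≤11.4 — dominates E.
H: yield strength 368≥255, corrosion resistance 7≥7, density 6.7≤11.4 — dominates E.
J: yield strength 858≥255, corrosion resistance 10≥7, density 9.6≤11.4 — dominates E.
K: yield strength 304≥255, corrosion resistance 9≥7, density 2.4≤11.4 — dominates E.
Others (B, C, F, G, I) are each worse than E on at least one objective.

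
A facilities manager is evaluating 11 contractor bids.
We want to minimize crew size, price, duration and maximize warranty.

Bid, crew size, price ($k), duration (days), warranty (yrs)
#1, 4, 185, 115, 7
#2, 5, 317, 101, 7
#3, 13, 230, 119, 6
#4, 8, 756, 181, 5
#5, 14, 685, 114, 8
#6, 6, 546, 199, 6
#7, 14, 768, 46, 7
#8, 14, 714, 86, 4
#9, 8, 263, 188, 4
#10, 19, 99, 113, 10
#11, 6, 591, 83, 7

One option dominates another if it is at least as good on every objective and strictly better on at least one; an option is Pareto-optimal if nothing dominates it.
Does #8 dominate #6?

#8 vs #6: #8 is worse on crew size (14 vs 6), so it does not dominate #6.

No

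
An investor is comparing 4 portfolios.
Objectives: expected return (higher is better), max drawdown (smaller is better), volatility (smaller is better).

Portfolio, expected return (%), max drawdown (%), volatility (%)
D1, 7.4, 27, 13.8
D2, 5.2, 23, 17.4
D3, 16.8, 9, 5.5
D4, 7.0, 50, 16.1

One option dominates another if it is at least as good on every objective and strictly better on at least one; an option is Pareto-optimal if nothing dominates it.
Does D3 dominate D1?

Yes

D3 vs D1: expected return 16.8≥7.4, max drawdown 9≤27, volatility 5.5≤13.8 — D3 is at least as good on every objective with at least one strict improvement.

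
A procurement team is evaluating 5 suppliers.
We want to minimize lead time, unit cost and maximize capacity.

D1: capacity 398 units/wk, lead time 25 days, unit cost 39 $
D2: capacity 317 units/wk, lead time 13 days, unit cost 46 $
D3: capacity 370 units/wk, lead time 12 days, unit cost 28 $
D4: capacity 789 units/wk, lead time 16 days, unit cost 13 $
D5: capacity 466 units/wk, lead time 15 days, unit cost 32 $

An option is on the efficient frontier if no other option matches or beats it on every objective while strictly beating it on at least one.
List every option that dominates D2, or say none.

D3

D3: capacity 370≥317, lead time 12≤13, unit cost 28≤46 — dominates D2.
Others (D1, D4, D5) are each worse than D2 on at least one objective.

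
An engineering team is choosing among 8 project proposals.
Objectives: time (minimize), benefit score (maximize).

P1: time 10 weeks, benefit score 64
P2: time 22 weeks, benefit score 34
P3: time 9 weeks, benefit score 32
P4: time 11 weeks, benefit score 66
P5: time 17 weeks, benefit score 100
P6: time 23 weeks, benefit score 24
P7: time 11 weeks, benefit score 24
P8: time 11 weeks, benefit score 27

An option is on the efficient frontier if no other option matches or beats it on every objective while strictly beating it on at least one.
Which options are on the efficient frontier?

P1: not dominated.
P2: dominated by P1 (time 10≤22, benefit score 64≥34).
P3: not dominated (best time).
P4: not dominated.
P5: not dominated (best benefit score).
P6: dominated by P1 (time 10≤23, benefit score 64≥24).
P7: dominated by P1 (time 10≤11, benefit score 64≥24).
P8: dominated by P1 (time 10≤11, benefit score 64≥27).

P1, P3, P4, P5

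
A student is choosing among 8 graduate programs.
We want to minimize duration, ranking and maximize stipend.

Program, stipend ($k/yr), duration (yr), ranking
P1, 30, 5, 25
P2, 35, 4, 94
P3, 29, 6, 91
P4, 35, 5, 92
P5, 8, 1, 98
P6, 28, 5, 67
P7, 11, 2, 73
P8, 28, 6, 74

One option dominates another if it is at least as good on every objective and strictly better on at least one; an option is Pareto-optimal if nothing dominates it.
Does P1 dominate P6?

P1 vs P6: stipend 30≥28, duration 5≤5, ranking 25≤67 — P1 is at least as good on every objective with at least one strict improvement.

Yes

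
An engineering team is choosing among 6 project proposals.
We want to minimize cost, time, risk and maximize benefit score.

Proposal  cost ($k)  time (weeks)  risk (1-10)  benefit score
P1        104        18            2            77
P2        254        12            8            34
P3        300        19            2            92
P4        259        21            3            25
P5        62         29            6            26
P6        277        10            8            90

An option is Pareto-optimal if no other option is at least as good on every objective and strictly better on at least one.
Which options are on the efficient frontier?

P1: not dominated.
P2: not dominated.
P3: not dominated (best benefit score).
P4: dominated by P1 (cost 104≤259, time 18≤21, risk 2≤3, benefit score 77≥25).
P5: not dominated (best cost).
P6: not dominated (best time).

P1, P2, P3, P5, P6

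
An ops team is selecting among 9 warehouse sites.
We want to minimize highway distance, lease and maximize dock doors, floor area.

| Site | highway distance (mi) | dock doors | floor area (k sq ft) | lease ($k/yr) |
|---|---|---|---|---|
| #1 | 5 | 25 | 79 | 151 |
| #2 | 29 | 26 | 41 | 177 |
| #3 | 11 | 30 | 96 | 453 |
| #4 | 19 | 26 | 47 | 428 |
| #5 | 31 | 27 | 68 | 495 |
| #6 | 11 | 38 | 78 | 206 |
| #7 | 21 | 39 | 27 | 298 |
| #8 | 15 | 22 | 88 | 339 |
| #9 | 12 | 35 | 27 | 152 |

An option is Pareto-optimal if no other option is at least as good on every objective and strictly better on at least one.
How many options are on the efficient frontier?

#1: not dominated (best highway distance).
#2: not dominated.
#3: not dominated (best floor area).
#4: dominated by #6 (highway distance 11≤19, dock doors 38≥26, floor area 78≥47, lease 206≤428).
#5: dominated by #3 (highway distance 11≤31, dock doors 30≥27, floor area 96≥68, lease 453≤495).
#6: not dominated.
#7: not dominated (best dock doors).
#8: not dominated.
#9: not dominated.
Pareto-optimal: #1, #2, #3, #6, #7, #8, #9 → 7.

7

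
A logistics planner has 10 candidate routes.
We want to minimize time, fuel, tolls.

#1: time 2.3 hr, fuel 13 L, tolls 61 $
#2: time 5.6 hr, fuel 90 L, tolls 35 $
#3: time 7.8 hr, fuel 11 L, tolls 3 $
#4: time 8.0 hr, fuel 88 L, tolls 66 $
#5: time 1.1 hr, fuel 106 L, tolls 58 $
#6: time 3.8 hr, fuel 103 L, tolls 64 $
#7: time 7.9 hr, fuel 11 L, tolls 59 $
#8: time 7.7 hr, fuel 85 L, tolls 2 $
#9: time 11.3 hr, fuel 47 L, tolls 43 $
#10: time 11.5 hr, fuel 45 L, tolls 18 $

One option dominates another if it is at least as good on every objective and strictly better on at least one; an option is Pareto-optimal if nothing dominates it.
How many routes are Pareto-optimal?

5

#1: not dominated.
#2: not dominated.
#3: not dominated.
#4: dominated by #1 (time 2.3≤8.0, fuel 13≤88, tolls 61≤66).
#5: not dominated (best time).
#6: dominated by #1 (time 2.3≤3.8, fuel 13≤103, tolls 61≤64).
#7: dominated by #3 (time 7.8≤7.9, fuel 11≤11, tolls 3≤59).
#8: not dominated (best tolls).
#9: dominated by #3 (time 7.8≤11.3, fuel 11≤47, tolls 3≤43).
#10: dominated by #3 (time 7.8≤11.5, fuel 11≤45, tolls 3≤18).
Pareto-optimal: #1, #2, #3, #5, #8 → 5.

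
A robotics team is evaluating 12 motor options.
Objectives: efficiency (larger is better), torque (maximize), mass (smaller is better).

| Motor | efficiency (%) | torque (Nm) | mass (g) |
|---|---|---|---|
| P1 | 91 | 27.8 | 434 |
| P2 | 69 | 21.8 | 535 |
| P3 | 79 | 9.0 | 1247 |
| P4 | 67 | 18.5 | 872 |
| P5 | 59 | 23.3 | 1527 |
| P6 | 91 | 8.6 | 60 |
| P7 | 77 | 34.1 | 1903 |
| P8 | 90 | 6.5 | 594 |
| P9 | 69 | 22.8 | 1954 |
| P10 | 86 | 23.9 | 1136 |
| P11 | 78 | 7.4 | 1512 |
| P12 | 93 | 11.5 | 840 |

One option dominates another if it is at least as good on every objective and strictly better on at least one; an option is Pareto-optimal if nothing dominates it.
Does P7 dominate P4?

P7 vs P4: P7 is worse on mass (1903 vs 872), so it does not dominate P4.

No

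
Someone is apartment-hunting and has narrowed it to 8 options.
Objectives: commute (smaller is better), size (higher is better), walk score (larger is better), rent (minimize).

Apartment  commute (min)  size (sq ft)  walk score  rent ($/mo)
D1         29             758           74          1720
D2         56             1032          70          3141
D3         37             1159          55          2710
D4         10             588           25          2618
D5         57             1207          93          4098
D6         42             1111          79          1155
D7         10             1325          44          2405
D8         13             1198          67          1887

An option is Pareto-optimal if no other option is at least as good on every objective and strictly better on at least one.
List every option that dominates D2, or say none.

D6

D6: commute 42≤56, size 1111≥1032, walk score 79≥70, rent 1155≤3141 — dominates D2.
Others (D1, D3, D4, D5, D7, D8) are each worse than D2 on at least one objective.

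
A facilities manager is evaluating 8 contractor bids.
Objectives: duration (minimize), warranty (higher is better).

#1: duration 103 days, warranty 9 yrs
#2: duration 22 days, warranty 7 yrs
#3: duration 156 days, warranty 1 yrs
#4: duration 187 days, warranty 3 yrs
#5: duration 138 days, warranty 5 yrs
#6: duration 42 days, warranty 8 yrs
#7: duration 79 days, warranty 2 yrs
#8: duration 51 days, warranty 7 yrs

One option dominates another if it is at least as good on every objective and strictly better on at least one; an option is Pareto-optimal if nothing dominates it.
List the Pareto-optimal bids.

#1, #2, #6

#1: not dominated (best warranty).
#2: not dominated (best duration).
#3: dominated by #1 (duration 103≤156, warranty 9≥1).
#4: dominated by #1 (duration 103≤187, warranty 9≥3).
#5: dominated by #1 (duration 103≤138, warranty 9≥5).
#6: not dominated.
#7: dominated by #2 (duration 22≤79, warranty 7≥2).
#8: dominated by #2 (duration 22≤51, warranty 7≥7).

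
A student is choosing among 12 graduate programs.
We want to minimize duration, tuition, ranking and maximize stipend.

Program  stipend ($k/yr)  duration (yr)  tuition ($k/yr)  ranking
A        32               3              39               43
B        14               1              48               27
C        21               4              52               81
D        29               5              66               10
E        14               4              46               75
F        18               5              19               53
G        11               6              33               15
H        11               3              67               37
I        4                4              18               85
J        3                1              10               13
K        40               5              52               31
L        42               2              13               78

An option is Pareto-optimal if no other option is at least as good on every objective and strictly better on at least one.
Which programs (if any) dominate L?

A: worse on stipend (32 vs 42).
B: worse on stipend (14 vs 42).
C: worse on stipend (21 vs 42).
D: worse on stipend (29 vs 42).
E: worse on stipend (14 vs 42).
F: worse on stipend (18 vs 42).
G: worse on stipend (11 vs 42).
H: worse on stipend (11 vs 42).
I: worse on stipend (4 vs 42).
J: worse on stipend (3 vs 42).
K: worse on stipend (40 vs 42).
No option dominates L.

none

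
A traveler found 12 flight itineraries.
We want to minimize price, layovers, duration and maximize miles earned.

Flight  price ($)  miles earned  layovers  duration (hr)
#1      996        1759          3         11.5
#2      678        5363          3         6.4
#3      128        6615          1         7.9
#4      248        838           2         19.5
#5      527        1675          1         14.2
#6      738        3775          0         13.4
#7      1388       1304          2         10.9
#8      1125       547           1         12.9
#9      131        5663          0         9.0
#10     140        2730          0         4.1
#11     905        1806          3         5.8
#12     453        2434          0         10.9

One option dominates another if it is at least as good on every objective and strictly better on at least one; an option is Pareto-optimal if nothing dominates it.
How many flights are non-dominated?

#1: dominated by #2 (price 678≤996, miles earned 5363≥1759, layovers 3≤3, duration 6.4≤11.5).
#2: not dominated.
#3: not dominated (best price).
#4: dominated by #3 (price 128≤248, miles earned 6615≥838, layovers 1≤2, duration 7.9≤19.5).
#5: dominated by #3 (price 128≤527, miles earned 6615≥1675, layovers 1≤1, duration 7.9≤14.2).
#6: dominated by #9 (price 131≤738, miles earned 5663≥3775, layovers 0≤0, duration 9.0≤13.4).
#7: dominated by #3 (price 128≤1388, miles earned 6615≥1304, layovers 1≤2, duration 7.9≤10.9).
#8: dominated by #3 (price 128≤1125, miles earned 6615≥547, layovers 1≤1, duration 7.9≤12.9).
#9: not dominated.
#10: not dominated (best duration).
#11: dominated by #10 (price 140≤905, miles earned 2730≥1806, layovers 0≤3, duration 4.1≤5.8).
#12: dominated by #9 (price 131≤453, miles earned 5663≥2434, layovers 0≤0, duration 9.0≤10.9).
Pareto-optimal: #2, #3, #9, #10 → 4.

4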